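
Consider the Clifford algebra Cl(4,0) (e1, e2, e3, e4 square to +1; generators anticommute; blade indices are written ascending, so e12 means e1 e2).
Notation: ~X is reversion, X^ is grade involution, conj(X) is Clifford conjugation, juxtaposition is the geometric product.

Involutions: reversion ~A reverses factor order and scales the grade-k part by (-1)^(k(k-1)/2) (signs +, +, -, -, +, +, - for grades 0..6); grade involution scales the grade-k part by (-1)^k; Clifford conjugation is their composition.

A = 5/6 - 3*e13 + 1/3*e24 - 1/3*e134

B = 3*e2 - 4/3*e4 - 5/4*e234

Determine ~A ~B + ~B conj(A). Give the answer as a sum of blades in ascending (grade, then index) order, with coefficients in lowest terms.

first term: 53/18*e2 - 5/12*e3 - 1/9*e4 - 5/12*e12 - 4/9*e13 - 9*e123 - 15/4*e124 - 4*e134 + 25/24*e234 + e1234
second term: 37/18*e2 - 5/12*e3 - 19/9*e4 - 5/12*e12 + 4/9*e13 - 9*e123 + 15/4*e124 - 4*e134 + 25/24*e234 + e1234
Answer: 5*e2 - 5/6*e3 - 20/9*e4 - 5/6*e12 - 18*e123 - 8*e134 + 25/12*e234 + 2*e1234


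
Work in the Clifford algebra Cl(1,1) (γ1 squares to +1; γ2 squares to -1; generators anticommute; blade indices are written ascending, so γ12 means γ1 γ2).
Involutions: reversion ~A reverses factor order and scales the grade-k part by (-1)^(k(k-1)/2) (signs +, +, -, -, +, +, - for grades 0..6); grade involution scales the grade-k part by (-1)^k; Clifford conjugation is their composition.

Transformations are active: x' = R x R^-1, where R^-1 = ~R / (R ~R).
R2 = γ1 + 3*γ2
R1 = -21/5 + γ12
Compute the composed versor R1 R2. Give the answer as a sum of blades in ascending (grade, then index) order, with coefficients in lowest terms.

Distribute over the terms of R1 (each basis-blade product reordered to ascending indices, repeated generators contracted through their squares):
(-21/5) R2 = -21/5*γ1 - 63/5*γ2
(γ12) R2 = -3*γ1 - γ2
Summing the partial products and collecting blades:
Answer: -36/5*γ1 - 68/5*γ2


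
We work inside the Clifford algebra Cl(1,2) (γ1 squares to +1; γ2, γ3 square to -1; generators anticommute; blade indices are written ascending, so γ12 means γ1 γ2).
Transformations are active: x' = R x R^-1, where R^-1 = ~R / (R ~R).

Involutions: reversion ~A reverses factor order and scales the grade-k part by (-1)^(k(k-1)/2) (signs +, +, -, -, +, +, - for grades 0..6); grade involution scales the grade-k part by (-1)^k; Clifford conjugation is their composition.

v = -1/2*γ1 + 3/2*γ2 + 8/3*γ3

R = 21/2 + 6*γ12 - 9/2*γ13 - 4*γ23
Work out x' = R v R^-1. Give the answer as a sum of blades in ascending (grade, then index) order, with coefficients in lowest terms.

~R = 21/2 - 6*γ12 + 9/2*γ13 + 4*γ23, and R ~R = 70, so R^-1 = ~R / (70).
R v = -9/4*γ1 + 353/12*γ2 + 79/4*γ3 + 99/4*γ123
Answer: -841/280*γ1 + 29/7*γ2 - 827/840*γ3


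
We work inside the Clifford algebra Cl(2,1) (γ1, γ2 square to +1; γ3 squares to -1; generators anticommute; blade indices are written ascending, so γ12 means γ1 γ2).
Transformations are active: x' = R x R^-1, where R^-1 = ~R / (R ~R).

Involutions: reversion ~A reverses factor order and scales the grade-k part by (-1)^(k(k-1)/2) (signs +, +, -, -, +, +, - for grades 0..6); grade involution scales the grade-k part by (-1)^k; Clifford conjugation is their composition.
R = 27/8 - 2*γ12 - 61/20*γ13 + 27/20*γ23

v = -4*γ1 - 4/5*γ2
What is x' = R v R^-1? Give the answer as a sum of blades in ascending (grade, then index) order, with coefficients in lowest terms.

~R = 27/8 + 2*γ12 + 61/20*γ13 - 27/20*γ23, and R ~R = 273/64, so R^-1 = ~R / (273/64).
R v = -119/10*γ1 - 107/10*γ2 - 278/25*γ3 - 196/25*γ123
Answer: -16036/1625*γ1 - 12916/2625*γ2 - 13984/1365*γ3


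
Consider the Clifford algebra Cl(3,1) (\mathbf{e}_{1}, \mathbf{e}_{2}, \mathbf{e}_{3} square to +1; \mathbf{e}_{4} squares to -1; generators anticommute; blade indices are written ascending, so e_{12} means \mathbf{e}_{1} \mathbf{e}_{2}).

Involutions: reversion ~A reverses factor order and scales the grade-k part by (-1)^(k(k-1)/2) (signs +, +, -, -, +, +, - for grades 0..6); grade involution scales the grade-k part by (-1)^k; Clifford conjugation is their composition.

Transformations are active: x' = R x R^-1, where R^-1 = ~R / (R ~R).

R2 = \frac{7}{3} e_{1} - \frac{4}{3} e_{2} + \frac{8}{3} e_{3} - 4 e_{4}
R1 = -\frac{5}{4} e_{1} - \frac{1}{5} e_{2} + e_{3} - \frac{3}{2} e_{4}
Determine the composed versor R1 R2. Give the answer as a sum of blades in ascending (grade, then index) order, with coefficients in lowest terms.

Distribute over the terms of R1 (each basis-blade product reordered to ascending indices, repeated generators contracted through their squares):
(-\frac{5}{4} e_{1}) R2 = -\frac{35}{12} + \frac{5}{3} e_{12} - \frac{10}{3} e_{13} + 5 e_{14}
(-\frac{1}{5} e_{2}) R2 = \frac{4}{15} + \frac{7}{15} e_{12} - \frac{8}{15} e_{23} + \frac{4}{5} e_{24}
(e_{3}) R2 = \frac{8}{3} - \frac{7}{3} e_{13} + \frac{4}{3} e_{23} - 4 e_{34}
(-\frac{3}{2} e_{4}) R2 = -6 + \frac{7}{2} e_{14} - 2 e_{24} + 4 e_{34}
Summing the partial products and collecting blades:
Answer: -\frac{359}{60} + \frac{32}{15} e_{12} - \frac{17}{3} e_{13} + \frac{17}{2} e_{14} + \frac{4}{5} e_{23} - \frac{6}{5} e_{24}


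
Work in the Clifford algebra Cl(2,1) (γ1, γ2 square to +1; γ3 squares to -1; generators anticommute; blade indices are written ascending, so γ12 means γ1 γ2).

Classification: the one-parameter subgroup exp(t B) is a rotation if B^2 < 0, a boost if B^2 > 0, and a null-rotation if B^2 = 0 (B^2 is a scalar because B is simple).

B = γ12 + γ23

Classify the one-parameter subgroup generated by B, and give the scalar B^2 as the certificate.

B^2 term by term: the squares give (1)^2*(γ12)^2 + (1)^2*(γ23)^2 = 1*(-1) + 1*(+1) = 0 (each basis 2-blade squares to minus the product of its generators' squares); cross terms between blades sharing an index anticommute and cancel. So B^2 = 0.
Answer: null-rotation, certificate B^2 = 0. Key observation: B^2 = 0 is a conjugation invariant, so its sign decides the class regardless of the surface form of B.


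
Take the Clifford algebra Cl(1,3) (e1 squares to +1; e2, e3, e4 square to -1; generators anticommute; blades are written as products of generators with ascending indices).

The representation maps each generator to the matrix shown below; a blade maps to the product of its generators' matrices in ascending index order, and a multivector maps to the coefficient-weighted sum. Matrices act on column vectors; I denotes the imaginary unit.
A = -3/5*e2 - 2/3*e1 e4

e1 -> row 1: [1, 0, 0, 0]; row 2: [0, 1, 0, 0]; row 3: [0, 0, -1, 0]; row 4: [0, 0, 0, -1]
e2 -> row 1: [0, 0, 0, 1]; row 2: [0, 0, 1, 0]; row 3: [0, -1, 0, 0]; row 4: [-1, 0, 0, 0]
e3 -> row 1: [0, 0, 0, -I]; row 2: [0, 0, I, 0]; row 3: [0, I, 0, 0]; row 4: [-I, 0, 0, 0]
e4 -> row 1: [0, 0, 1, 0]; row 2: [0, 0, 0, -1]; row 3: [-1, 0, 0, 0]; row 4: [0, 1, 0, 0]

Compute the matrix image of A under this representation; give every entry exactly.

Bivector images (products of the table entries): rho(e1 e4) = rho(e1)rho(e4) = row 1: [0, 0, 1, 0]; row 2: [0, 0, 0, -1]; row 3: [1, 0, 0, 0]; row 4: [0, -1, 0, 0].
M = (-3/5)*rho(e2) + (-2/3)*rho(e1 e4), summed entrywise:
Answer: row 1: [0, 0, -2/3, -3/5]; row 2: [0, 0, -3/5, 2/3]; row 3: [-2/3, 3/5, 0, 0]; row 4: [3/5, 2/3, 0, 0]


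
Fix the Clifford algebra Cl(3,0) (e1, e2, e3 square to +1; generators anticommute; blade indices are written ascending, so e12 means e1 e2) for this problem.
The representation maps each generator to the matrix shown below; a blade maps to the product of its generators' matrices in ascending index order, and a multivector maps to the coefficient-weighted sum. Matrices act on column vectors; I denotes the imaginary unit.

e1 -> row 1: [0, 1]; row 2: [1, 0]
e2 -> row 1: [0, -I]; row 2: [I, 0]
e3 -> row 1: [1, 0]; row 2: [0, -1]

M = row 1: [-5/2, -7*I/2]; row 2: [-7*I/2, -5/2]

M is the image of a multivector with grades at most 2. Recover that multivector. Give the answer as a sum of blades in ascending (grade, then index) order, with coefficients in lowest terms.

Method: 1, rho(e1), rho(e2), rho(e3) form a trace-orthogonal basis of the 2x2 complex matrices (tr(X Y) = 2 if X = Y, else 0), so M = m0*1 + m1*rho(e1) + m2*rho(e2) + m3*rho(e3) with m0 = tr(M)/2 = -5/2, m1 = tr(M rho(e1))/2 = -7*I/2, m2 = tr(M rho(e2))/2 = 0, m3 = tr(M rho(e3))/2 = 0.
Multiplying table entries, the bivector images are rho(e12) = I*rho(e3), rho(e13) = -I*rho(e2), rho(e23) = I*rho(e1); with real blade coefficients the real parts of m0..m3 are the coefficients of 1, e1, e2, e3 and the imaginary parts give the bivectors (e23: Im m1, e13: -Im m2, e12: Im m3).
Answer: -5/2 - 7/2*e23


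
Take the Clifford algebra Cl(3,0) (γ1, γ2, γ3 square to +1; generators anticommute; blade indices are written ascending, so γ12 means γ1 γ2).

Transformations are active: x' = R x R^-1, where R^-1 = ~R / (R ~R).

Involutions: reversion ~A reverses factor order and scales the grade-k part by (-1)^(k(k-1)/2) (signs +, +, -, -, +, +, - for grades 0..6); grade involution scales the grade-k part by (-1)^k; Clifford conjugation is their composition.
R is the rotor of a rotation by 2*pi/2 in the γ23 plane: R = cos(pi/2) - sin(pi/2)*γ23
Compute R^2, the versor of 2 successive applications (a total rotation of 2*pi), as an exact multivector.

Because a rotor carries half the rotation angle, composing 2 copies of this γ23-plane rotor multiplies the phase: 2*(pi/2) = pi, hence R^2 = cos(pi) - sin(pi)*γ23.
cos(pi) = -1 and sin(pi) = 0, so R^2 = -1. The total rotation 2*pi is 1 full turn, so every vector returns to itself, yet the rotor is -1, on the OTHER sheet of the double cover (an odd number of 2*pi turns).
Answer: -1


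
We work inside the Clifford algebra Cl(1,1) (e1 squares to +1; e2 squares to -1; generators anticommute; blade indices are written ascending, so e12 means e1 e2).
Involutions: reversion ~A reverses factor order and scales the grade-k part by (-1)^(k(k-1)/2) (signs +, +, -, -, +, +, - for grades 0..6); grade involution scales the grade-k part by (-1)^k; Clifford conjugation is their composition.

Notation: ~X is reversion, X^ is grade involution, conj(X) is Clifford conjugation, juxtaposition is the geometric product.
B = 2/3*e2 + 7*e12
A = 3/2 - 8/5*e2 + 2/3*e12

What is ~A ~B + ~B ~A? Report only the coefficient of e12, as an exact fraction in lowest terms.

first term: 86/15 + 524/45*e1 + e2 - 21/2*e12
second term: 86/15 - 524/45*e1 + e2 - 21/2*e12
Answer: -21


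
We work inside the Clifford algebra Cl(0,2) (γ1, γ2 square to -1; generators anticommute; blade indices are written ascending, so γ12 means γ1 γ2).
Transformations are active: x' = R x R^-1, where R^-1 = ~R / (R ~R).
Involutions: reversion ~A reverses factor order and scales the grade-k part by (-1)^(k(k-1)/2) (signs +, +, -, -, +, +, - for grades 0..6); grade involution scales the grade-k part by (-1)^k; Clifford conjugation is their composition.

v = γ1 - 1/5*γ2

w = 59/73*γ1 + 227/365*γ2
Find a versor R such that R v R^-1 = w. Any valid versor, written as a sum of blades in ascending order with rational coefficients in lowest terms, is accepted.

Here q(v) = q(w) = -26/25; the classical choice R = v + w = 132/73*γ1 + 154/365*γ2 then realises v -> w under the sandwich.
Answer: 132/73*γ1 + 154/365*γ2


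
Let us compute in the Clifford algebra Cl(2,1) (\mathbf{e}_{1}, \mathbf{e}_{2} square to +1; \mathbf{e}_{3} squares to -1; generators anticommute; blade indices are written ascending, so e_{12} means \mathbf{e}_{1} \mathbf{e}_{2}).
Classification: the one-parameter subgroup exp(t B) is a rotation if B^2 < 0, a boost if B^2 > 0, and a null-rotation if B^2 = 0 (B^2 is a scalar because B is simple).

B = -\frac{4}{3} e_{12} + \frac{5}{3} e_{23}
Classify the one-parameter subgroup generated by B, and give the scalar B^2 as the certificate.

B^2 term by term: the squares give (-\frac{4}{3})^2*(e_{12})^2 + (\frac{5}{3})^2*(e_{23})^2 = \frac{16}{9}*(-1) + \frac{25}{9}*(+1) = 1 (each basis 2-blade squares to minus the product of its generators' squares); cross terms between blades sharing an index anticommute and cancel. So B^2 = 1.
Answer: boost, certificate B^2 = 1. Key observation: B^2 = 1 is a conjugation invariant, so its sign decides the class regardless of the surface form of B.


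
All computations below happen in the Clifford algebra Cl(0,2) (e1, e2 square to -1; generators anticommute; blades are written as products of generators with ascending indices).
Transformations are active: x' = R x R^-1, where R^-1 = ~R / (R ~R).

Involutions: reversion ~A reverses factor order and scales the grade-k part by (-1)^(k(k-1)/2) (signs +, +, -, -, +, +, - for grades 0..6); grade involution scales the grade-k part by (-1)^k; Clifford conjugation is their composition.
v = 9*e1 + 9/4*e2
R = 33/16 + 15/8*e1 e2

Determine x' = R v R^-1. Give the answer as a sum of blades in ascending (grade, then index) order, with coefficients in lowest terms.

~R = 33/16 - 15/8*e1 e2, and R ~R = 1989/256, so R^-1 = ~R / (1989/256).
R v = 459/32*e1 + 1377/64*e2
Answer: -18/13*e1 + 477/52*e2


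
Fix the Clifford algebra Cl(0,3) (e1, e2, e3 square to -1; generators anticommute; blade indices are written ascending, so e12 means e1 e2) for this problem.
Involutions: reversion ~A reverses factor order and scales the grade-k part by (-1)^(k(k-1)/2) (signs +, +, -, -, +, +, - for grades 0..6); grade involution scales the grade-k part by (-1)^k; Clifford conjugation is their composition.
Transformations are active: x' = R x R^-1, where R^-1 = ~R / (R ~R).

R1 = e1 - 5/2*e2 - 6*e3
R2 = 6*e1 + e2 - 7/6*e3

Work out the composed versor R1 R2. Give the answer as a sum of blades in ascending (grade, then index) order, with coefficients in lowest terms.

Distribute over the terms of R1 (each basis-blade product reordered to ascending indices, repeated generators contracted through their squares):
(e1) R2 = -6 + e12 - 7/6*e13
(-5/2*e2) R2 = 5/2 + 15*e12 + 35/12*e23
(-6*e3) R2 = -7 + 36*e13 + 6*e23
Summing the partial products and collecting blades:
Answer: -21/2 + 16*e12 + 209/6*e13 + 107/12*e23


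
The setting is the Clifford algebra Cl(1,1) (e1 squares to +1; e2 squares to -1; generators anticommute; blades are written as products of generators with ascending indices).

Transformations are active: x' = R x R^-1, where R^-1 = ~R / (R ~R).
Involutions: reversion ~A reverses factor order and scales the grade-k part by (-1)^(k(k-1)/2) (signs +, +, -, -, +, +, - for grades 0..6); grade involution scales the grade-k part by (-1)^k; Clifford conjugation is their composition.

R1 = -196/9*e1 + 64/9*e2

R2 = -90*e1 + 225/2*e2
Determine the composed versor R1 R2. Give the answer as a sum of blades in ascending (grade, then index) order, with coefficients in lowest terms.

Distribute over the terms of R1 (each basis-blade product reordered to ascending indices, repeated generators contracted through their squares):
(-196/9*e1) R2 = 1960 - 2450*e1 e2
(64/9*e2) R2 = -800 + 640*e1 e2
Summing the partial products and collecting blades:
Answer: 1160 - 1810*e1 e2


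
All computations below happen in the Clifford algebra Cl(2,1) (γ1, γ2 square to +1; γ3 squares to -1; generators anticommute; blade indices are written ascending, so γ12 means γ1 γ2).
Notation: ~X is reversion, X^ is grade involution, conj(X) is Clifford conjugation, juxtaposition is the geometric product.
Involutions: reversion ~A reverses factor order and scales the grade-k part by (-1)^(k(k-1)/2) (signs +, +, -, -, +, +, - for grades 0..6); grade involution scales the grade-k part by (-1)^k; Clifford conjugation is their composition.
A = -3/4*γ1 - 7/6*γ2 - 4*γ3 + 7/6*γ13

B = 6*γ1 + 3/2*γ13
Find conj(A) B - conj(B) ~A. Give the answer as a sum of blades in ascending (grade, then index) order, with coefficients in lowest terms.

first term: 11/4 + 6*γ1 + 65/8*γ3 - 7*γ12 - 24*γ13 - 7/4*γ123
second term: 25/4 - 6*γ1 + 47/8*γ3 + 7*γ12 + 24*γ13 - 7/4*γ123
Answer: -7/2 + 12*γ1 + 9/4*γ3 - 14*γ12 - 48*γ13


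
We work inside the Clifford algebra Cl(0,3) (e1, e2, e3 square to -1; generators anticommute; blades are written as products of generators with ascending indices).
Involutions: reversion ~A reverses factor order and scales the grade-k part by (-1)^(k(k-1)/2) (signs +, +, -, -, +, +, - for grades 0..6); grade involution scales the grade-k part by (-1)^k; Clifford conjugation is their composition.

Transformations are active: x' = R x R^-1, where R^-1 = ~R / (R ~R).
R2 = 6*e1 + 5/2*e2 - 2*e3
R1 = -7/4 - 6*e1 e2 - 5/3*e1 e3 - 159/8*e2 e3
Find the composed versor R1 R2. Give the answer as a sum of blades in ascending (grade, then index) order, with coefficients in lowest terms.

Distribute over the terms of R2 (each basis-blade product reordered to ascending indices, repeated generators contracted through their squares):
R1 (6*e1) = -21/2*e1 - 36*e2 - 10*e3 - 477/4*e1 e2 e3
R1 (5/2*e2) = 15*e1 - 35/8*e2 - 795/16*e3 + 25/6*e1 e2 e3
R1 (-2*e3) = -10/3*e1 - 159/4*e2 + 7/2*e3 + 12*e1 e2 e3
Summing the partial products and collecting blades:
Answer: 7/6*e1 - 641/8*e2 - 899/16*e3 - 1237/12*e1 e2 e3


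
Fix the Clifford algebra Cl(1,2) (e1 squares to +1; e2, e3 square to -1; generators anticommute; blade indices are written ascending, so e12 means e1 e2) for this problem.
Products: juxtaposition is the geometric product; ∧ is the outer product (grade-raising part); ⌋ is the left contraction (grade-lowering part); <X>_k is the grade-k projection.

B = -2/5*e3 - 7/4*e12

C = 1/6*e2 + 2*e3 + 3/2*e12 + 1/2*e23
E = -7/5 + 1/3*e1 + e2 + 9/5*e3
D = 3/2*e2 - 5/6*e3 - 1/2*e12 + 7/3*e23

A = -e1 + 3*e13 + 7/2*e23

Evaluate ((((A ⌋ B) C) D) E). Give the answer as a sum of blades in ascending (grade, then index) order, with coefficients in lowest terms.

step 1: 7/4*e2
step 2: -7/24 + 21/8*e1 - 7/8*e3 + 7/2*e23
step 3: -427/48 - 7/8*e2 + 791/144*e3 + 49/12*e12 - 63/16*e13 + 91/144*e23 + 105/16*e123
step 4: 413/120 + 7/180*e1 - 3661/360*e2 - 2611/120*e3 - 1379/80*e12 + 22127/2160*e13 - 4151/720*e23 + 4991/2160*e123
Answer: 413/120 + 7/180*e1 - 3661/360*e2 - 2611/120*e3 - 1379/80*e12 + 22127/2160*e13 - 4151/720*e23 + 4991/2160*e123


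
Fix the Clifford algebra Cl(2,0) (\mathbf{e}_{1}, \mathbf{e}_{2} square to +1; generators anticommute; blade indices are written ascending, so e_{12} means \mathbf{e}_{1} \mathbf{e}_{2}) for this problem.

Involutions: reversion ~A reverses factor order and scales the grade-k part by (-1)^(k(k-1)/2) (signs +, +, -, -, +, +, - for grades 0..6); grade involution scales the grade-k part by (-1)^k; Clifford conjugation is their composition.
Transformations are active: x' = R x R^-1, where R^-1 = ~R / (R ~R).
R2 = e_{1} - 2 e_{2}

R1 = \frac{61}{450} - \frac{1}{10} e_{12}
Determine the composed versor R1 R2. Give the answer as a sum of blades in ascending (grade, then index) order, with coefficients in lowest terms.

Distribute over the terms of R1 (each basis-blade product reordered to ascending indices, repeated generators contracted through their squares):
(\frac{61}{450}) R2 = \frac{61}{450} e_{1} - \frac{61}{225} e_{2}
(-\frac{1}{10} e_{12}) R2 = \frac{1}{5} e_{1} + \frac{1}{10} e_{2}
Summing the partial products and collecting blades:
Answer: \frac{151}{450} e_{1} - \frac{77}{450} e_{2}


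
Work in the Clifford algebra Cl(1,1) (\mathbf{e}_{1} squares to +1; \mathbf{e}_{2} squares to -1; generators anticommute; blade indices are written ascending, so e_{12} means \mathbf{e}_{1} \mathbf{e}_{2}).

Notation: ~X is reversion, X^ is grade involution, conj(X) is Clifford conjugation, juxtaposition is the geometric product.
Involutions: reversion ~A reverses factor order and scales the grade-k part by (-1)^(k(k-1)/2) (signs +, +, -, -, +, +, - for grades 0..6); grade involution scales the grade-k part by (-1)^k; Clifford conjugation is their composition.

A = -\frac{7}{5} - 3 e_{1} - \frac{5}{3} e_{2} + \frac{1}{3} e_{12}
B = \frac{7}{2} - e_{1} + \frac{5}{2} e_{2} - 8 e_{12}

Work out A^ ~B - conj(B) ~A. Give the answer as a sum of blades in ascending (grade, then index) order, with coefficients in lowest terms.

first term: -\frac{47}{5} + \frac{122}{5} e_{1} + \frac{80}{3} e_{2} - \frac{13}{15} e_{12}
second term: -\frac{221}{15} + \frac{34}{15} e_{1} + \frac{64}{3} e_{2} - \frac{323}{15} e_{12}
Answer: \frac{16}{3} + \frac{332}{15} e_{1} + \frac{16}{3} e_{2} + \frac{62}{3} e_{12}


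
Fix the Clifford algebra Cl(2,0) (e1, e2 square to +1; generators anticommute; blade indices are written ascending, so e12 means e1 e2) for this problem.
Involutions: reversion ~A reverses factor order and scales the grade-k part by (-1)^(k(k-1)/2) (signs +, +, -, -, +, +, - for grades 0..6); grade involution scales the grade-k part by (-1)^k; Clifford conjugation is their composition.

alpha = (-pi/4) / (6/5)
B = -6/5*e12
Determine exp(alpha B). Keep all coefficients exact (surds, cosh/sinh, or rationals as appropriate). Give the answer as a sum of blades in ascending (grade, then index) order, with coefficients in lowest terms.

B^2 = (-6/5)^2*(e12)^2 = 36/25*(-1) = -36/25 (a basis 2-blade squares to minus the product of its generators' squares).
B^2 = -36/25 — the negative square puts this in the circular regime; l = 6/5, alpha*l = -pi/4, so exp(alpha B) = cos(-pi/4) + (sin(-pi/4)/(6/5))*B = sqrt(2)/2 + (-5*sqrt(2)/12)*B.
Answer: sqrt(2)/2 + sqrt(2)/2*e12


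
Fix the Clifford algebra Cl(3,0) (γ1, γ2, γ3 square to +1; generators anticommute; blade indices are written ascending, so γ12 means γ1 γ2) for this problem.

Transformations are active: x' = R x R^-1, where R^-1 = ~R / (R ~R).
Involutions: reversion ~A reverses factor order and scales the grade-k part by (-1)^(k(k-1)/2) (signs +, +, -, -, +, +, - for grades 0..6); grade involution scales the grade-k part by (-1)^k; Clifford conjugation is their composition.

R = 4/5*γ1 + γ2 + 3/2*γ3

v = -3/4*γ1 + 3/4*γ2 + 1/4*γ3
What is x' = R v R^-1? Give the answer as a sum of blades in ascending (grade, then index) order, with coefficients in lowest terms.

~R = 4/5*γ1 + γ2 + 3/2*γ3, and R ~R = 389/100, so R^-1 = ~R / (389/100).
R v = 21/40 + 27/20*γ12 + 53/40*γ13 - 7/8*γ23
Answer: 1503/1556*γ1 - 747/1556*γ2 + 241/1556*γ3


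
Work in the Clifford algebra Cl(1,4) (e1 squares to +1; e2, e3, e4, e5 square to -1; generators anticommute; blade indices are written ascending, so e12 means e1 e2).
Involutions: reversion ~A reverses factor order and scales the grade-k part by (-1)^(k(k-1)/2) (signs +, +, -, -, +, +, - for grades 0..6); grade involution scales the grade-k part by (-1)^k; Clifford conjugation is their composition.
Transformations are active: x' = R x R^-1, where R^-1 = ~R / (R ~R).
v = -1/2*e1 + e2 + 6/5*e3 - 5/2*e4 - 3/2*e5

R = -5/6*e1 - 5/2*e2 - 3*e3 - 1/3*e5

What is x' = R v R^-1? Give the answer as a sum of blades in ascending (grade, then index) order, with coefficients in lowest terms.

~R = -5/6*e1 - 5/2*e2 - 3*e3 - 1/3*e5, and R ~R = -44/3, so R^-1 = ~R / (-44/3).
R v = 361/60 - 25/12*e12 - 5/2*e13 + 25/12*e14 + 13/12*e15 + 25/4*e24 + 49/12*e25 + 15/2*e34 + 49/10*e35 - 5/6*e45
Answer: 625/528*e1 + 185/176*e2 + 111/88*e3 + 5/2*e4 + 2341/1320*e5


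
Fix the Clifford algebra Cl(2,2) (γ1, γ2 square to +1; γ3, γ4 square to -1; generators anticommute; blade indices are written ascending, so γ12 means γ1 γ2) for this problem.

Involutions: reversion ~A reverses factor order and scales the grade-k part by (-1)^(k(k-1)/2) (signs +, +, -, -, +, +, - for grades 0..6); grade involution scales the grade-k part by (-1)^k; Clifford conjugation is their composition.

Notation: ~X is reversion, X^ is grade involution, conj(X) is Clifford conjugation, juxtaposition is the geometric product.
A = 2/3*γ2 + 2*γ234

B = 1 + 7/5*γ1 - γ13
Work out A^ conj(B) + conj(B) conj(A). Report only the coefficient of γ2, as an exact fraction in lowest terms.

first term: -2/3*γ2 - 14/15*γ12 + 2/3*γ123 + 2*γ124 - 2*γ234 - 14/5*γ1234
second term: -2/3*γ2 + 14/15*γ12 + 2/3*γ123 + 2*γ124 + 2*γ234 - 14/5*γ1234
Answer: -4/3


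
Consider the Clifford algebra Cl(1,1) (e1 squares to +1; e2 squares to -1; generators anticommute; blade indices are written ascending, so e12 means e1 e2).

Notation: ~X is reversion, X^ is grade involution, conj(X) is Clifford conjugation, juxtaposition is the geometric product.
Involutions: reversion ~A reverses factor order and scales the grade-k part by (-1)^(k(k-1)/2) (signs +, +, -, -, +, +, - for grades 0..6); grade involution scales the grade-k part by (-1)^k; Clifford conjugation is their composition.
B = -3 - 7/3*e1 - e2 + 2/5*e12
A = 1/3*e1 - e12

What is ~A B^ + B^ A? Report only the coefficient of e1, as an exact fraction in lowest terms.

first term: 53/45 - 2*e1 - 11/5*e2 - 8/3*e12
second term: 17/45 - 2*e1 - 37/15*e2 + 8/3*e12
Answer: -4


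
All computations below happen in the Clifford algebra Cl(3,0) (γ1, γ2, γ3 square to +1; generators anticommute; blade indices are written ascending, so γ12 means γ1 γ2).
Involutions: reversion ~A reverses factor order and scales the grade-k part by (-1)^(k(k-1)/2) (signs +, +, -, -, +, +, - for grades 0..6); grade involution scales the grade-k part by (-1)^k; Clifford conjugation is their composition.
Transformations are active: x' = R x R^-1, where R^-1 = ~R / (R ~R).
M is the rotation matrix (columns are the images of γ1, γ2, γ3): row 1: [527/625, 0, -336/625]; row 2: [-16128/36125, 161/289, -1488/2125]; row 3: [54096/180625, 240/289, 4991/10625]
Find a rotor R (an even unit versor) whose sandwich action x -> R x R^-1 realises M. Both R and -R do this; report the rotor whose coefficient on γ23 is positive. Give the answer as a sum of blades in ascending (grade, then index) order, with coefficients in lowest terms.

Method: write R = a + b12*γ12 + b13*γ13 + b23*γ23 with a^2 + b12^2 + b13^2 + b23^2 = 1 (so R^-1 = ~R). Expanding the columns R e_j ~R gives tr M = 4a^2 - 1 and, from the antisymmetric part, M21 - M12 = -4a*b12, M13 - M31 = 4a*b13, M32 - M23 = -4a*b23.
Here tr M = 13511/7225, so a^2 = (1 + tr M)/4 = 5184/7225 and a = ±72/85. Taking a = 72/85: M21 - M12 = -16128/36125, M13 - M31 = -6048/7225, M32 - M23 = 55296/36125, giving b12 = 56/425, b13 = -21/85, b23 = -192/425, i.e. R = 72/85 + 56/425*γ12 - 21/85*γ13 - 192/425*γ23.
Its γ23 coefficient is negative, so report the other preimage -R.
Answer: -72/85 - 56/425*γ12 + 21/85*γ13 + 192/425*γ23. Sheet selection: the two-to-one cover makes ±R indistinguishable at the matrix level (trace 13511/7225), so uniqueness comes from the required sign on γ23.


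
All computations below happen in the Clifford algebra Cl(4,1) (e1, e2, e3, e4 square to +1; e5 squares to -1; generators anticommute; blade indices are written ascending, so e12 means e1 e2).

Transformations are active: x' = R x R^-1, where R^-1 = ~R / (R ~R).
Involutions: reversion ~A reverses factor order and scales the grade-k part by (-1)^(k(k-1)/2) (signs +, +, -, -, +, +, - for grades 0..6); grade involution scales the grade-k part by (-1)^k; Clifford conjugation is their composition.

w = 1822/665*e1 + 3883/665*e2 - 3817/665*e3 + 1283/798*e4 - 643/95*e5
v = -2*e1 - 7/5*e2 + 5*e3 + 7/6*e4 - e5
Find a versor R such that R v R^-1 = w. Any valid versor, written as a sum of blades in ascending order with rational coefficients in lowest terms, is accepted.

Sketch: the shared square 28189/900 makes R = v + w = 492/665*e1 + 2952/665*e2 - 492/665*e3 + 369/133*e4 - 738/95*e5 the natural versor; its sandwich fixes that direction, negates (v - w)/2, and sends v to w.
Answer: 492/665*e1 + 2952/665*e2 - 492/665*e3 + 369/133*e4 - 738/95*e5


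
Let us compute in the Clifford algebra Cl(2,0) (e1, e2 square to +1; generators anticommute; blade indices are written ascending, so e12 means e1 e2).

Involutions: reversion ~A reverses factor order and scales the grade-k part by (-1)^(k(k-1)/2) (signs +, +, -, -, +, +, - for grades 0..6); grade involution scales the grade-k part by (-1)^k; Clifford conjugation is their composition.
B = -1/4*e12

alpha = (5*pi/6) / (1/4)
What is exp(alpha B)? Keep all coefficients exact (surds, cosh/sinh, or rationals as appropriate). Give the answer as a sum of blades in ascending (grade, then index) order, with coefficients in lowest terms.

B^2 = (-1/4)^2*(e12)^2 = 1/16*(-1) = -1/16 (a basis 2-blade squares to minus the product of its generators' squares).
B^2 = -1/16 — the negative square puts this in the circular regime; l = 1/4, alpha*l = 5*pi/6, so exp(alpha B) = cos(5*pi/6) + (sin(5*pi/6)/(1/4))*B = -sqrt(3)/2 + (2)*B.
Answer: -sqrt(3)/2 - 1/2*e12


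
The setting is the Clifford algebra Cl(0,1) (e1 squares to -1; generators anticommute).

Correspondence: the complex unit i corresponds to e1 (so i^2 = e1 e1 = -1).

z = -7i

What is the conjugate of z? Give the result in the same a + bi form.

In blades: z = -7*e1.
Conjugation here is Clifford conjugation: the scalar is fixed and the grade-1 and grade-2 blades all flip sign, giving 7*e1; translating back:
Answer: 7i


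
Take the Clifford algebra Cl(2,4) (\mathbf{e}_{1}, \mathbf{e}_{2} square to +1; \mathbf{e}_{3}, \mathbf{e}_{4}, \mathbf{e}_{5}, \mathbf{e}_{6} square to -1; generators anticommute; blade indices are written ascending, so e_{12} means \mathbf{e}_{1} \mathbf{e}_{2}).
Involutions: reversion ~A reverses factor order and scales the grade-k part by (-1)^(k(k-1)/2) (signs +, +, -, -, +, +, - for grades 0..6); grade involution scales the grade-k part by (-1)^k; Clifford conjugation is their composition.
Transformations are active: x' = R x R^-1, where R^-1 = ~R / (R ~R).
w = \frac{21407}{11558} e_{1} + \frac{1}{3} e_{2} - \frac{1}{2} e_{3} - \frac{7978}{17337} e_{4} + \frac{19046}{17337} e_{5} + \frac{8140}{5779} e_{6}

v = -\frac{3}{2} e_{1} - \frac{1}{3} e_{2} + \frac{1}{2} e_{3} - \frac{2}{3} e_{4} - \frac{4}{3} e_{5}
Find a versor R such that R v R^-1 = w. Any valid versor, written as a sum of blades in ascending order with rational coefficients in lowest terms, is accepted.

Reasoning: v^2 = w^2 = -\frac{1}{9} since conjugation preserves the quadratic form; R = v + w = \frac{2035}{5779} e_{1} - \frac{6512}{5779} e_{4} - \frac{4070}{17337} e_{5} + \frac{8140}{5779} e_{6} is then valid when invertible, keeping its own part and reversing (v - w)/2.
Answer: \frac{2035}{5779} e_{1} - \frac{6512}{5779} e_{4} - \frac{4070}{17337} e_{5} + \frac{8140}{5779} e_{6}


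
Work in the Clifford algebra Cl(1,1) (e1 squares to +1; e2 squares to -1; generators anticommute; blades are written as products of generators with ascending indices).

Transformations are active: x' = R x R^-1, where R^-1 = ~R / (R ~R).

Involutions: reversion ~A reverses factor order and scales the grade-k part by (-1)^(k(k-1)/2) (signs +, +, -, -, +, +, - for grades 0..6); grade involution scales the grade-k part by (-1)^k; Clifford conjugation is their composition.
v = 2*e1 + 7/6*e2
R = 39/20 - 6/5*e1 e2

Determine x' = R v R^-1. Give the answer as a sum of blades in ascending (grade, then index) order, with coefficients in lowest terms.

~R = 39/20 + 6/5*e1 e2, and R ~R = 189/80, so R^-1 = ~R / (189/80).
R v = 53/10*e1 + 187/40*e2
Answer: 2126/315*e1 + 4127/630*e2


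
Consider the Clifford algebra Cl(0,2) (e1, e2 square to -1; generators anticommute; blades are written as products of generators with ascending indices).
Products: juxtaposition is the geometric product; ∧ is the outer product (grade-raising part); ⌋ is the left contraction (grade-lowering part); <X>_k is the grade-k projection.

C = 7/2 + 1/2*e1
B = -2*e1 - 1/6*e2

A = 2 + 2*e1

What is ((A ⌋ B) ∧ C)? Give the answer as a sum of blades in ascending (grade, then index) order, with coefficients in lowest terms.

step 1: 4 - 4*e1 - 1/3*e2
step 2: 14 - 12*e1 - 7/6*e2 + 1/6*e1 e2
Answer: 14 - 12*e1 - 7/6*e2 + 1/6*e1 e2


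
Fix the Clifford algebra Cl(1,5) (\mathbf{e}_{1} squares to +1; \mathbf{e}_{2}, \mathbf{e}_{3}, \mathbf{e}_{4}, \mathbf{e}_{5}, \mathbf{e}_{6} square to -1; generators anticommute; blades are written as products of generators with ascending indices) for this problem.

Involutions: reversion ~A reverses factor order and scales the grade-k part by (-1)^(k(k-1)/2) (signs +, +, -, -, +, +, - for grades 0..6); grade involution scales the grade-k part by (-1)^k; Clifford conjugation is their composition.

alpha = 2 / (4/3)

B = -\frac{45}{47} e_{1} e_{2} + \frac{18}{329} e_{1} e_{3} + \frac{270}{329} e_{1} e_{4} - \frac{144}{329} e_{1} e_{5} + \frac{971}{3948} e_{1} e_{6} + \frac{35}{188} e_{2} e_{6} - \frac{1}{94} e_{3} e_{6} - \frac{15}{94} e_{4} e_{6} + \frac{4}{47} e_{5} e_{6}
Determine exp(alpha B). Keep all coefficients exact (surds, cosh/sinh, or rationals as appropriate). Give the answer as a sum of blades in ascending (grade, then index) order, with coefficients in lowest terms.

B^2 term by term: the squares give (-\frac{45}{47})^2*(e_{1} e_{2})^2 + (\frac{18}{329})^2*(e_{1} e_{3})^2 + (\frac{270}{329})^2*(e_{1} e_{4})^2 + (-\frac{144}{329})^2*(e_{1} e_{5})^2 + (\frac{971}{3948})^2*(e_{1} e_{6})^2 + (\frac{35}{188})^2*(e_{2} e_{6})^2 + (-\frac{1}{94})^2*(e_{3} e_{6})^2 + (-\frac{15}{94})^2*(e_{4} e_{6})^2 + (\frac{4}{47})^2*(e_{5} e_{6})^2 = \frac{2025}{2209}*(+1) + \frac{324}{108241}*(+1) + \frac{72900}{108241}*(+1) + \frac{20736}{108241}*(+1) + \frac{942841}{15586704}*(+1) + \frac{1225}{35344}*(-1) + \frac{1}{8836}*(-1) + \frac{225}{8836}*(-1) + \frac{16}{2209}*(-1) = \frac{16}{9} (each basis 2-blade squares to minus the product of its generators' squares); cross terms between blades sharing an index anticommute and cancel; the commuting (index-disjoint) pairs give grade-4 terms 2*c*c'*(blade product), which cancel blade by blade — e_{1} e_{2} e_{3} e_{6}: \frac{45}{2209} - \frac{45}{2209} = 0; e_{1} e_{2} e_{4} e_{6}: \frac{675}{2209} - \frac{675}{2209} = 0; e_{1} e_{2} e_{5} e_{6}: -\frac{360}{2209} + \frac{360}{2209} = 0; e_{1} e_{3} e_{4} e_{6}: -\frac{270}{15463} + \frac{270}{15463} = 0; e_{1} e_{3} e_{5} e_{6}: \frac{144}{15463} - \frac{144}{15463} = 0; e_{1} e_{4} e_{5} e_{6}: \frac{2160}{15463} - \frac{2160}{15463} = 0 — confirming B is simple. So B^2 = \frac{16}{9}.
B^2 = \frac{16}{9} — B^2 > 0, so the exponential closes hyperbolically: l = \frac{4}{3}, alpha*l = 2, so exp(alpha B) = cosh(2) + (sinh(2)/(\frac{4}{3}))*B = \cosh{\left(2 \right)} + (\frac{3 \sinh{\left(2 \right)}}{4})*B.
Answer: \cosh{\left(2 \right)} - \frac{135 \sinh{\left(2 \right)}}{188} e_{1} e_{2} + \frac{27 \sinh{\left(2 \right)}}{658} e_{1} e_{3} + \frac{405 \sinh{\left(2 \right)}}{658} e_{1} e_{4} - \frac{108 \sinh{\left(2 \right)}}{329} e_{1} e_{5} + \frac{971 \sinh{\left(2 \right)}}{5264} e_{1} e_{6} + \frac{105 \sinh{\left(2 \right)}}{752} e_{2} e_{6} - \frac{3 \sinh{\left(2 \right)}}{376} e_{3} e_{6} - \frac{45 \sinh{\left(2 \right)}}{376} e_{4} e_{6} + \frac{3 \sinh{\left(2 \right)}}{47} e_{5} e_{6}


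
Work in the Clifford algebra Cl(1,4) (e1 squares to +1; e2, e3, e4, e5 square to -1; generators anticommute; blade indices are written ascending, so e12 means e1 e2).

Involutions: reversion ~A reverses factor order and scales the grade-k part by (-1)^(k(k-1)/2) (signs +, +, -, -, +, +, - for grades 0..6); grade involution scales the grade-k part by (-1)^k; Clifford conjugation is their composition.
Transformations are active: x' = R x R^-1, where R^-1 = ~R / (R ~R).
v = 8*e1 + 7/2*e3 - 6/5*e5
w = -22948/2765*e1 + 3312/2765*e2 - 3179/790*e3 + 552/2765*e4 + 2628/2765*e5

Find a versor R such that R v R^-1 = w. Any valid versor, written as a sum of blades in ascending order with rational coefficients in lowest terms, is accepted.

Why this works: both vectors square to 5031/100, so q(v) = q(w) and R = v + w = -828/2765*e1 + 3312/2765*e2 - 207/395*e3 + 552/2765*e4 - 138/553*e5 carries v to w — its own direction survives, the complement (v - w)/2 flips.
Answer: -828/2765*e1 + 3312/2765*e2 - 207/395*e3 + 552/2765*e4 - 138/553*e5


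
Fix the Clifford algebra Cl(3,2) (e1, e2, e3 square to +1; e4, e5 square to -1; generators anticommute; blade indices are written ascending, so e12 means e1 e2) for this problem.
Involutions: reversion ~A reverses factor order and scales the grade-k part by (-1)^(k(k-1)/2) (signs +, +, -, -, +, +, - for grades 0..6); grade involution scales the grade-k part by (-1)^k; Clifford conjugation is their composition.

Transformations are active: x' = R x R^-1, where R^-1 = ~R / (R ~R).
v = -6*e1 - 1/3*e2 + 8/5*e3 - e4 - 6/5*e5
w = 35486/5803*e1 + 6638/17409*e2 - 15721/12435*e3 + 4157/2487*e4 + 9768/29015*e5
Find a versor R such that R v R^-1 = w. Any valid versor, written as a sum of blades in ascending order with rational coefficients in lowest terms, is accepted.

Equal squares first: v^2 = w^2 = 8152/225. Then v + w = 668/5803*e1 + 835/17409*e2 + 835/2487*e3 + 1670/2487*e4 - 5010/5803*e5 is a versor taking v to w, provided it is invertible.
Answer: 668/5803*e1 + 835/17409*e2 + 835/2487*e3 + 1670/2487*e4 - 5010/5803*e5


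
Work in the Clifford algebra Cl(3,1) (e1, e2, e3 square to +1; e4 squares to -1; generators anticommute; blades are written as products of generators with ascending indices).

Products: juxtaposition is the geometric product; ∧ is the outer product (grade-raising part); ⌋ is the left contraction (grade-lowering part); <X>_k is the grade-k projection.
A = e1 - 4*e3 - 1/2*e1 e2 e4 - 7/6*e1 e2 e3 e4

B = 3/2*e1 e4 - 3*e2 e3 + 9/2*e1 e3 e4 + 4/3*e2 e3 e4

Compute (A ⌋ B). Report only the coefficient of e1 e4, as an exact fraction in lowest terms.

step 1: -12*e2 + 3/2*e4 + 18*e1 e4 + 16/3*e2 e4 + 9/2*e3 e4
Answer: 18


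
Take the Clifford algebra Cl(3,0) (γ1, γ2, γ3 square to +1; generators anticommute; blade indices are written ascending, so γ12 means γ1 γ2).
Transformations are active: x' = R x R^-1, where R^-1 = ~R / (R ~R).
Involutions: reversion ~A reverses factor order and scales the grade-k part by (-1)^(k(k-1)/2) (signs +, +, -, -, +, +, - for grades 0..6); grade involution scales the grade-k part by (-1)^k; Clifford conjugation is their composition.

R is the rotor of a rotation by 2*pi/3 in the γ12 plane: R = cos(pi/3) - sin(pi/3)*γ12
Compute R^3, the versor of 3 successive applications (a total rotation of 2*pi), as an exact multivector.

Because a rotor carries half the rotation angle, composing 3 copies of this γ12-plane rotor multiplies the phase: 3*(pi/3) = pi, hence R^3 = cos(pi) - sin(pi)*γ12.
cos(pi) = -1 and sin(pi) = 0, so R^3 = -1. The total rotation 2*pi is 1 full turn, so every vector returns to itself, yet the rotor is -1, on the OTHER sheet of the double cover (an odd number of 2*pi turns).
Answer: -1


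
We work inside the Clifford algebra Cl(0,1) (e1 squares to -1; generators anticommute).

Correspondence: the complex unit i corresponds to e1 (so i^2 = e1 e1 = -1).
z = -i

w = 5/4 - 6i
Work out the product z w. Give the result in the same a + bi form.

In blades: z = -e1, w = 5/4 - 6*e1.
Distribute z over w term by term (generator squares from the signature, products reordered to ascending indices): (-e1)*w = -6 - 5/4*e1.
Sum: -6 - 5/4*e1; translating back through the correspondence:
Answer: -6 - 5/4*i


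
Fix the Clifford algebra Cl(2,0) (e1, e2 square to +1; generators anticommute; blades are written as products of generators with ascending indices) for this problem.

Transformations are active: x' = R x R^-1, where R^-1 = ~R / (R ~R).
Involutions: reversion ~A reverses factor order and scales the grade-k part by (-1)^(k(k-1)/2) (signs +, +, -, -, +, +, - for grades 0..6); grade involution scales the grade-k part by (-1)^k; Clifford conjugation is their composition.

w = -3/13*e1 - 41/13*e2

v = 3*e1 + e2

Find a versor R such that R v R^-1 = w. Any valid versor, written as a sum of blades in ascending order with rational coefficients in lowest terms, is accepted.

R = v + w = 36/13*e1 - 28/13*e2 works: the equal norms (10) guarantee its sandwich swaps v into w.
Answer: 36/13*e1 - 28/13*e2


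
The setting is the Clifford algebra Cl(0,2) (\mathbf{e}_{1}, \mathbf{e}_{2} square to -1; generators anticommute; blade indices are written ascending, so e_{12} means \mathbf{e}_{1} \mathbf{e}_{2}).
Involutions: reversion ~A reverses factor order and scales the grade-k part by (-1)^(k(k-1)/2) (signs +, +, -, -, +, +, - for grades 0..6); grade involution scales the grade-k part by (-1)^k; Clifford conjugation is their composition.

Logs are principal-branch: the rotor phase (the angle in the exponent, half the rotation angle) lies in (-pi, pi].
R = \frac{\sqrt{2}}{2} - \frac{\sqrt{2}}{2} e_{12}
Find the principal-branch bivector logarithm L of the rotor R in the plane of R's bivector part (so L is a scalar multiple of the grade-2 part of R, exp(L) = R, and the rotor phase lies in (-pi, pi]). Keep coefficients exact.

The scalar part of R is \frac{\sqrt{2}}{2}, which pins the rotor phase on the principal branch; dividing the bivector part by the sine of that phase recovers the unit plane, and L is the phase times that plane.
Concretely: cos(phase) = \frac{\sqrt{2}}{2} gives phase = ±\frac{\pi}{4}, and since phase/sin(phase) is even the sign is immaterial: L = (phase/sin(phase)) * <R>_2 = (\frac{\sqrt{2} \pi}{4}) * <R>_2.
Answer: - \frac{\pi}{4} e_{12}
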